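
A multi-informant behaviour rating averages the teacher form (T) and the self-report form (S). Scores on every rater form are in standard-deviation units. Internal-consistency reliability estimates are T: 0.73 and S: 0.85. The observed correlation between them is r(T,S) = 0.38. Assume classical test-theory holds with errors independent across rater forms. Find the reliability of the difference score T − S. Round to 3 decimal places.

0.661

Var(T−S) = 1 + 1 − 2·0.38 = 2 − 0.76 = 1.24.
With uncorrelated errors the cross-covariances are all true-score covariance, so they carry over unchanged; only the diagonal terms shrink to ρᵢσᵢ².
True-score variance = [0.73 + 0.85] − 0.76 = 1.58 − 0.76 = 0.82.
Reliability = 0.82 / 1.24 = 0.661.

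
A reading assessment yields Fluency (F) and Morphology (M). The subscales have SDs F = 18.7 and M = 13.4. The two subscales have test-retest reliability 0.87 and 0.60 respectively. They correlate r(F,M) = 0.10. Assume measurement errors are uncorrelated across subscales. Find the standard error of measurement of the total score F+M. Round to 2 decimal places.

10.83

Var(total) = 529.25 + 50.116 = 579.366.
True-score variance = 411.966 + 50.116 = 462.082, so reliability = 0.7976.
Error variance = 579.366 − 462.082 = 117.284; SEM = √117.284 = 10.83.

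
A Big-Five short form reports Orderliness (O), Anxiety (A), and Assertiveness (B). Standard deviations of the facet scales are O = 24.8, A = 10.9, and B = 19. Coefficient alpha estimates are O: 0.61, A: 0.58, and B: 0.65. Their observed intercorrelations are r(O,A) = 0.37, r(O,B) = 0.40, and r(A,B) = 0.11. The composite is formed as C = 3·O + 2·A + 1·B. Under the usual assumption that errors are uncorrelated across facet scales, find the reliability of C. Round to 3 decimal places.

0.717

Var(C) = 3²·24.8² + 2²·10.9² + 19² + 2·[6·24.8·10.9·0.37 + 3·24.8·19·0.40 + 2·10.9·19·0.11] = 6371.6 + 2422.22 = 8793.82.
Because errors are independent across components, Cov(Tᵢ,Tⱼ) = Cov(Xᵢ,Xⱼ); the off-diagonal part of the true-score variance is the same as above.
True-score variance = [3²·24.8²·0.61 + 2²·10.9²·0.58 + 19²·0.65] + 2422.22 = 3886.86 + 2422.22 = 6309.08.
Reliability = 6309.08 / 8793.82 = 0.717.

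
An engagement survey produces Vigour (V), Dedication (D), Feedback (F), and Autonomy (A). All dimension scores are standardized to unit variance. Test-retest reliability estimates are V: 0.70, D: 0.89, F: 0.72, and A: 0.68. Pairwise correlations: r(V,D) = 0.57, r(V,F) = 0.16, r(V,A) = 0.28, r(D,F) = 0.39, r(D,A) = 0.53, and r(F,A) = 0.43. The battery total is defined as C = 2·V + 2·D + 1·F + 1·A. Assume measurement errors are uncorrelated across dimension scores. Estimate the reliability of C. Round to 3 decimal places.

0.893

Var(C) = 2² + 2² + 1 + 1 + 2·[4·0.57 + 2·0.16 + 2·0.28 + 2·0.39 + 2·0.53 + 0.43] = 10 + 10.86 = 20.86.
Because errors are independent across components, Cov(Tᵢ,Tⱼ) = Cov(Xᵢ,Xⱼ); the off-diagonal part of the true-score variance is the same as above.
True-score variance = [2²·0.70 + 2²·0.89 + 0.72 + 0.68] + 10.86 = 7.76 + 10.86 = 18.62.
Reliability = 18.62 / 20.86 = 0.893.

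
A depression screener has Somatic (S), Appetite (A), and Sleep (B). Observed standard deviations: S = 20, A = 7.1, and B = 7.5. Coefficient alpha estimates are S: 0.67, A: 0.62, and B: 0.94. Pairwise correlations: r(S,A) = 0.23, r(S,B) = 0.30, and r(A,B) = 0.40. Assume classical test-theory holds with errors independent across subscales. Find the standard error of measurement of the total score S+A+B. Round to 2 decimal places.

Var(total) = 506.66 + 197.92 = 704.58.
True-score variance = 352.129 + 197.92 = 550.049, so reliability = 0.7807.
Error variance = 704.58 − 550.049 = 154.531; SEM = √154.531 = 12.43.

12.43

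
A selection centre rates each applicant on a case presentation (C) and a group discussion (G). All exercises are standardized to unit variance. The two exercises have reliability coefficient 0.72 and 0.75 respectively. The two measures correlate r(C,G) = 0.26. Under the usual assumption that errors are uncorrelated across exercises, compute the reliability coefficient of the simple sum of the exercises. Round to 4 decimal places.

0.7897

Var(C+G) = 2 + 2·[0.26] = 2 + 0.52 = 2.52.
With uncorrelated errors the cross-covariances are all true-score covariance, so they carry over unchanged; only the diagonal terms shrink to ρᵢσᵢ².
True-score variance = [0.72 + 0.75] + 0.52 = 1.47 + 0.52 = 1.99.
Reliability = 1.99 / 2.52 = 0.7897.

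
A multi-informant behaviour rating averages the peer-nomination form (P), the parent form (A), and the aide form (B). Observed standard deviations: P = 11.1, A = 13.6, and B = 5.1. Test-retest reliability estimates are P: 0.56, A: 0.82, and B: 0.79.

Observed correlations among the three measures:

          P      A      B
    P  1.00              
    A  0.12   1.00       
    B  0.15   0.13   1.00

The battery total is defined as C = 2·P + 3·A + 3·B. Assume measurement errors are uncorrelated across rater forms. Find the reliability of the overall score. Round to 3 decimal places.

0.803

Var(C) = 2²·11.1² + 3²·13.6² + 3²·5.1² + 2·[6·11.1·13.6·0.12 + 6·11.1·5.1·0.15 + 9·13.6·5.1·0.13] = 2391.57 + 481.583 = 2873.15.
Because errors are independent across components, Cov(Tᵢ,Tⱼ) = Cov(Xᵢ,Xⱼ); the off-diagonal part of the true-score variance is the same as above.
True-score variance = [2²·11.1²·0.56 + 3²·13.6²·0.82 + 3²·5.1²·0.79] + 481.583 = 1825.93 + 481.583 = 2307.51.
Reliability = 2307.51 / 2873.15 = 0.803.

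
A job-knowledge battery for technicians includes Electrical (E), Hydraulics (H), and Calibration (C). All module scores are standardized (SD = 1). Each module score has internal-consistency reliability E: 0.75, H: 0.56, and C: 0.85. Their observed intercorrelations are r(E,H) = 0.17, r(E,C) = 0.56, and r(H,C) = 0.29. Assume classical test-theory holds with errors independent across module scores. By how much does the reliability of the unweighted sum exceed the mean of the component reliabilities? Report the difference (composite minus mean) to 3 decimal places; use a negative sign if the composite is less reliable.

Var(sum) = 3 + 2.04 = 5.04; true-score variance = 2.16 + 2.04 = 4.2; composite reliability = 0.8333.
Mean component reliability = 0.7200.
Difference = 0.8333 − 0.7200 = 0.113.

0.113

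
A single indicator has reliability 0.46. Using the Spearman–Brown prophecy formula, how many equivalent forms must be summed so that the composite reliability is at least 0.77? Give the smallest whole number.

k ≥ ρ*(1−ρ₁)/(ρ₁(1−ρ*)) = 0.77·0.54 / (0.46·0.23) = 3.930.
Smallest integer k = 4.

4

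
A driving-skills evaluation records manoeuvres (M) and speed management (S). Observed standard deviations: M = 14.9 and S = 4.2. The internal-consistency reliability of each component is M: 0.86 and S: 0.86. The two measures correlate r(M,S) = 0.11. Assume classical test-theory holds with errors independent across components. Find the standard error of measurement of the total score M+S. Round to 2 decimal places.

5.79

Var(total) = 239.65 + 13.7676 = 253.418.
True-score variance = 206.099 + 13.7676 = 219.867, so reliability = 0.8676.
Error variance = 253.418 − 219.867 = 33.551; SEM = √33.551 = 5.79.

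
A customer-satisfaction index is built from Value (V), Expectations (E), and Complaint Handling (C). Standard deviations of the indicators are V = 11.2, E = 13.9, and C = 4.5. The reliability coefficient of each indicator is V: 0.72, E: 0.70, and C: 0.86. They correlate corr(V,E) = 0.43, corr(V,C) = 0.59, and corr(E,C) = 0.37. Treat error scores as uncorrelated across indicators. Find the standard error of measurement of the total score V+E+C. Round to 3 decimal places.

Var(total) = 338.9 + 239.644 = 578.544.
True-score variance = 242.979 + 239.644 = 482.623, so reliability = 0.8342.
Error variance = 578.544 − 482.623 = 95.9212; SEM = √95.9212 = 9.794.

9.794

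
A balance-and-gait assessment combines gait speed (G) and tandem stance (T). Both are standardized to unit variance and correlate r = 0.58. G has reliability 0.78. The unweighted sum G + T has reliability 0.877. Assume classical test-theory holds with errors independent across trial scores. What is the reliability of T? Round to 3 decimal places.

0.831

Var(G+T) = 2 + 2·0.58 = 3.160.
True-score variance = ρ_G + ρ_T + 2·0.58, so 0.877 = (0.78 + ρ_T + 1.16) / 3.160.
ρ_T = 0.877·3.160 − 0.78 − 1.16 = 0.831.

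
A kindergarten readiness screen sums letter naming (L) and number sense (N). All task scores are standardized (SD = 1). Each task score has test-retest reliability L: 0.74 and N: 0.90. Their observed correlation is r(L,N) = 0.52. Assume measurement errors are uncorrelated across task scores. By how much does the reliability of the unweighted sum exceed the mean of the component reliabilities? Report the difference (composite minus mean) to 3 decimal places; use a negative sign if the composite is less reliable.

Var(sum) = 2 + 1.04 = 3.04; true-score variance = 1.64 + 1.04 = 2.68; composite reliability = 0.8816.
Mean component reliability = 0.8200.
Difference = 0.8816 − 0.8200 = 0.062.

0.062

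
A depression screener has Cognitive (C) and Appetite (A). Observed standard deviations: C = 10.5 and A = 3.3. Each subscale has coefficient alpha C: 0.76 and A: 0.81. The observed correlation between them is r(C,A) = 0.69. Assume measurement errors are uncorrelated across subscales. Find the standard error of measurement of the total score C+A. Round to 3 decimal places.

Var(total) = 121.14 + 47.817 = 168.957.
True-score variance = 92.6109 + 47.817 = 140.428, so reliability = 0.8311.
Error variance = 168.957 − 140.428 = 28.5291; SEM = √28.5291 = 5.341.

5.341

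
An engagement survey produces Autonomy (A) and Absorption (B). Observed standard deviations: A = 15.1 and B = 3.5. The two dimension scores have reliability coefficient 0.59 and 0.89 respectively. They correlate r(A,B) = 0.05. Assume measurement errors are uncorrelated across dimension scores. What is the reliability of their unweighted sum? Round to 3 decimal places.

0.614

Var(A+B) = 15.1² + 3.5² + 2·[15.1·3.5·0.05] = 240.26 + 5.285 = 245.545.
Because errors are independent across components, Cov(Tᵢ,Tⱼ) = Cov(Xᵢ,Xⱼ); the off-diagonal part of the true-score variance is the same as above.
True-score variance = [15.1²·0.59 + 3.5²·0.89] + 5.285 = 145.428 + 5.285 = 150.713.
Reliability = 150.713 / 245.545 = 0.614.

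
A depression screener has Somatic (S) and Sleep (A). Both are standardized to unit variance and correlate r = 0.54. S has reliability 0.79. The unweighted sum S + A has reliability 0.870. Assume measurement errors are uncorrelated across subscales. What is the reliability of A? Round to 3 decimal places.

0.810

Var(S+A) = 2 + 2·0.54 = 3.080.
True-score variance = ρ_S + ρ_A + 2·0.54, so 0.870 = (0.79 + ρ_A + 1.08) / 3.080.
ρ_A = 0.870·3.080 − 0.79 − 1.08 = 0.810.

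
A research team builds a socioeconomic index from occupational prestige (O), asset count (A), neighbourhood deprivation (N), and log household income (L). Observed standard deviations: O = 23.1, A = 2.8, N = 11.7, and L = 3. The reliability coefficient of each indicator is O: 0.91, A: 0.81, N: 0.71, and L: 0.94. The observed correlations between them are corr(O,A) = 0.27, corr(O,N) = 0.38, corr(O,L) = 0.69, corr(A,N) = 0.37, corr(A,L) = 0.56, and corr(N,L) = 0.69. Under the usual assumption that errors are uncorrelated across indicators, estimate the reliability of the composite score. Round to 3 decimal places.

Var(O+A+N+L) = 23.1² + 2.8² + 11.7² + 3² + 2·[23.1·2.8·0.27 + 23.1·11.7·0.38 + 23.1·3·0.69 + 2.8·11.7·0.37 + 2.8·3·0.56 + 11.7·3·0.69] = 687.34 + 418.055 = 1105.39.
Under uncorrelated errors the observed covariances equal the true-score covariances, so only the own-variance terms attenuate.
True-score variance = [23.1²·0.91 + 2.8²·0.81 + 11.7²·0.71 + 3²·0.94] + 418.055 = 597.587 + 418.055 = 1015.64.
Reliability = 1015.64 / 1105.39 = 0.919.

0.919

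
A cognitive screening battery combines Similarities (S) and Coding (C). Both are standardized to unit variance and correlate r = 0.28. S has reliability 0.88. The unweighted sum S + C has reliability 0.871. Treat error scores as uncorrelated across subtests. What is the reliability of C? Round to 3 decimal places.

Var(S+C) = 2 + 2·0.28 = 2.560.
True-score variance = ρ_S + ρ_C + 2·0.28, so 0.871 = (0.88 + ρ_C + 0.56) / 2.560.
ρ_C = 0.871·2.560 − 0.88 − 0.56 = 0.790.

0.790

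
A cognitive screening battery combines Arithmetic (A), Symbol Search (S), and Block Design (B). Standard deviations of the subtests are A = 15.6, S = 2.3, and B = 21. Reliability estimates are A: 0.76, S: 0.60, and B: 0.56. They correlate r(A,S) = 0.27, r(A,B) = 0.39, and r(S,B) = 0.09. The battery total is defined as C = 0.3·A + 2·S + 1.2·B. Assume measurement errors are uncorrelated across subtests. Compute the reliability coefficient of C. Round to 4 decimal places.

0.6348

Var(C) = 0.3²·15.6² + 2²·2.3² + 1.2²·21² + 2·[0.6·15.6·2.3·0.27 + 0.36·15.6·21·0.39 + 2.4·2.3·21·0.09] = 678.102 + 124.481 = 802.583.
With uncorrelated errors the cross-covariances are all true-score covariance, so they carry over unchanged; only the diagonal terms shrink to ρᵢσᵢ².
True-score variance = [0.3²·15.6²·0.76 + 2²·2.3²·0.60 + 1.2²·21²·0.56] + 124.481 = 384.964 + 124.481 = 509.445.
Reliability = 509.445 / 802.583 = 0.6348.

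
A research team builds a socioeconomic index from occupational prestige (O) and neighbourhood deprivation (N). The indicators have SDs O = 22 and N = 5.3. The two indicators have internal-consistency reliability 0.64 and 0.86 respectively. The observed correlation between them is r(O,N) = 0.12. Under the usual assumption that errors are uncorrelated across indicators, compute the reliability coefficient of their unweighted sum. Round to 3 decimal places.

Var(O+N) = 22² + 5.3² + 2·[22·5.3·0.12] = 512.09 + 27.984 = 540.074.
Because errors are independent across components, Cov(Tᵢ,Tⱼ) = Cov(Xᵢ,Xⱼ); the off-diagonal part of the true-score variance is the same as above.
True-score variance = [22²·0.64 + 5.3²·0.86] + 27.984 = 333.917 + 27.984 = 361.901.
Reliability = 361.901 / 540.074 = 0.670.

0.670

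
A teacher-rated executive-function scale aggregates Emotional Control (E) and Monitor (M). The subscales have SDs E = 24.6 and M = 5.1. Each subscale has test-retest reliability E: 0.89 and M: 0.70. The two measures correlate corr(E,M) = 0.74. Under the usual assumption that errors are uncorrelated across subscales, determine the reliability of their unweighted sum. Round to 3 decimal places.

0.909

Var(E+M) = 24.6² + 5.1² + 2·[24.6·5.1·0.74] = 631.17 + 185.681 = 816.851.
With uncorrelated errors the cross-covariances are all true-score covariance, so they carry over unchanged; only the diagonal terms shrink to ρᵢσᵢ².
True-score variance = [24.6²·0.89 + 5.1²·0.70] + 185.681 = 556.799 + 185.681 = 742.48.
Reliability = 742.48 / 816.851 = 0.909.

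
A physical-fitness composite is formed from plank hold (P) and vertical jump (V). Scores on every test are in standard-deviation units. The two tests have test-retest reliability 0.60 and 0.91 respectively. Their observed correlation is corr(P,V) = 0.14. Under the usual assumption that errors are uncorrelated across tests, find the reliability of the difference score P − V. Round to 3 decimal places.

0.715

Var(P−V) = 1 + 1 − 2·0.14 = 2 − 0.28 = 1.72.
Because errors are independent across components, Cov(Tᵢ,Tⱼ) = Cov(Xᵢ,Xⱼ); the off-diagonal part of the true-score variance is the same as above.
True-score variance = [0.60 + 0.91] − 0.28 = 1.51 − 0.28 = 1.23.
Reliability = 1.23 / 1.72 = 0.715.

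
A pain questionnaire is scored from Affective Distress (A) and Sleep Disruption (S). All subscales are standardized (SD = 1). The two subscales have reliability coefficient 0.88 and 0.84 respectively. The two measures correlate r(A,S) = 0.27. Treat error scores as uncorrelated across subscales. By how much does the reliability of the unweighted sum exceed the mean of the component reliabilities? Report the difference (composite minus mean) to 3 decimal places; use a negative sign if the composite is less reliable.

0.030

Var(sum) = 2 + 0.54 = 2.54; true-score variance = 1.72 + 0.54 = 2.26; composite reliability = 0.8898.
Mean component reliability = 0.8600.
Difference = 0.8898 − 0.8600 = 0.030.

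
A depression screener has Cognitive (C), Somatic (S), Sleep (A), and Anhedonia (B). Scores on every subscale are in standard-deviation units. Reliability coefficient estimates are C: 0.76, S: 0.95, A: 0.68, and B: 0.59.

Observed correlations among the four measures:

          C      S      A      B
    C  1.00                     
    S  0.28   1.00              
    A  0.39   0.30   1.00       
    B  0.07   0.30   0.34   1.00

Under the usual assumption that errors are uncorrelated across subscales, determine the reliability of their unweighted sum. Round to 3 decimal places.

Var(C+S+A+B) = 4 + 2·[0.28 + 0.39 + 0.07 + 0.30 + 0.30 + 0.34] = 4 + 3.36 = 7.36.
Because errors are independent across components, Cov(Tᵢ,Tⱼ) = Cov(Xᵢ,Xⱼ); the off-diagonal part of the true-score variance is the same as above.
True-score variance = [0.76 + 0.95 + 0.68 + 0.59] + 3.36 = 2.98 + 3.36 = 6.34.
Reliability = 6.34 / 7.36 = 0.861.

0.861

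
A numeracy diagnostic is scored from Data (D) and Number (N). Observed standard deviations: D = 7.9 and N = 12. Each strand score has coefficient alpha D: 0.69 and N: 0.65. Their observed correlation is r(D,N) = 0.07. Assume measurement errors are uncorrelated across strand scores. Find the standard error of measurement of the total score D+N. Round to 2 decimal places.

8.35

Var(total) = 206.41 + 13.272 = 219.682.
True-score variance = 136.663 + 13.272 = 149.935, so reliability = 0.6825.
Error variance = 219.682 − 149.935 = 69.7471; SEM = √69.7471 = 8.35.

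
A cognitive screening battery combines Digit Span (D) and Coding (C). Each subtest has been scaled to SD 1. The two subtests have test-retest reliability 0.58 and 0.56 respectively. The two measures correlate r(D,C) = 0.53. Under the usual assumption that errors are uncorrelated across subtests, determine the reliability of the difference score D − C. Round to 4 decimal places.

0.0851

Var(D−C) = 1 + 1 − 2·0.53 = 2 − 1.06 = 0.94.
Because errors are independent across components, Cov(Tᵢ,Tⱼ) = Cov(Xᵢ,Xⱼ); the off-diagonal part of the true-score variance is the same as above.
True-score variance = [0.58 + 0.56] − 1.06 = 1.14 − 1.06 = 0.08.
Reliability = 0.08 / 0.94 = 0.0851.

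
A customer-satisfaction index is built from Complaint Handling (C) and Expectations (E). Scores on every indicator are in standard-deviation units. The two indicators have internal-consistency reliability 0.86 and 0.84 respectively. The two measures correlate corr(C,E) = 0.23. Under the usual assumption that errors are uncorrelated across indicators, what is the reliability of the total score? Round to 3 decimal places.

0.878

Var(C+E) = 2 + 2·[0.23] = 2 + 0.46 = 2.46.
Under uncorrelated errors the observed covariances equal the true-score covariances, so only the own-variance terms attenuate.
True-score variance = [0.86 + 0.84] + 0.46 = 1.7 + 0.46 = 2.16.
Reliability = 2.16 / 2.46 = 0.878.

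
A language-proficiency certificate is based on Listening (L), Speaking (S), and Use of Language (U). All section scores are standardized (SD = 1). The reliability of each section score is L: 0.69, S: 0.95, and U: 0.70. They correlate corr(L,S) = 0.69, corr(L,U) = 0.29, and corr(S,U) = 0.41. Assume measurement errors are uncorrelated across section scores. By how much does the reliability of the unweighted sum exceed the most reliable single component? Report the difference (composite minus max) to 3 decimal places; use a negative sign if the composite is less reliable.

-0.064

Var(sum) = 3 + 2.78 = 5.78; true-score variance = 2.34 + 2.78 = 5.12; composite reliability = 0.8858.
Max component reliability = 0.9500.
Difference = 0.8858 − 0.9500 = -0.064.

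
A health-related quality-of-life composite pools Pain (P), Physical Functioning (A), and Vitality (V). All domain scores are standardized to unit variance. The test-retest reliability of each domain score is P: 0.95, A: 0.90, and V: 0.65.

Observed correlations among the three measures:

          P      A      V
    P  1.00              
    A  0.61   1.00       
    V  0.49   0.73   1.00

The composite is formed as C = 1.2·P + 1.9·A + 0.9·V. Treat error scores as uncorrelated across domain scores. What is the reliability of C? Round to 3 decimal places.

Var(C) = 1.2² + 1.9² + 0.9² + 2·[2.28·0.61 + 1.08·0.49 + 1.71·0.73] = 5.86 + 6.3366 = 12.1966.
Under uncorrelated errors the observed covariances equal the true-score covariances, so only the own-variance terms attenuate.
True-score variance = [1.2²·0.95 + 1.9²·0.90 + 0.9²·0.65] + 6.3366 = 5.1435 + 6.3366 = 11.4801.
Reliability = 11.4801 / 12.1966 = 0.941.

0.941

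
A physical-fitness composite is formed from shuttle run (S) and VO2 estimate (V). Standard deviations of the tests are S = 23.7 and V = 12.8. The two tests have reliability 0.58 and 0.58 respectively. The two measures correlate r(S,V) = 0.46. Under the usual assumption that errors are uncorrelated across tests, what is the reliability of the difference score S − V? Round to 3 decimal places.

0.317

Var(S−V) = 23.7² + 12.8² − 2·23.7·12.8·0.46 = 725.53 − 279.091 = 446.439.
Under uncorrelated errors the observed covariances equal the true-score covariances, so only the own-variance terms attenuate.
True-score variance = [23.7²·0.58 + 12.8²·0.58] − 279.091 = 420.807 − 279.091 = 141.716.
Reliability = 141.716 / 446.439 = 0.317.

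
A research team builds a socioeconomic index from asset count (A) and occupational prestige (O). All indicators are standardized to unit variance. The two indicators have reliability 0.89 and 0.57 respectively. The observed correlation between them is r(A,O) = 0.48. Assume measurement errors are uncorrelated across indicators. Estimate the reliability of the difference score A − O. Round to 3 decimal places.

Var(A−O) = 1 + 1 − 2·0.48 = 2 − 0.96 = 1.04.
With uncorrelated errors the cross-covariances are all true-score covariance, so they carry over unchanged; only the diagonal terms shrink to ρᵢσᵢ².
True-score variance = [0.89 + 0.57] − 0.96 = 1.46 − 0.96 = 0.5.
Reliability = 0.5 / 1.04 = 0.481.

0.481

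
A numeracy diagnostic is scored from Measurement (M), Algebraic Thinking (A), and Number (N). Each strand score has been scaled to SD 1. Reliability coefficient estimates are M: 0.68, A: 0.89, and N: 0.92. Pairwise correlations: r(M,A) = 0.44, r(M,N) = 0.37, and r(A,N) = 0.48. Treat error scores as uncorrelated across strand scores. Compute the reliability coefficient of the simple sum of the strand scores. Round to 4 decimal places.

0.9086

Var(M+A+N) = 3 + 2·[0.44 + 0.37 + 0.48] = 3 + 2.58 = 5.58.
Under uncorrelated errors the observed covariances equal the true-score covariances, so only the own-variance terms attenuate.
True-score variance = [0.68 + 0.89 + 0.92] + 2.58 = 2.49 + 2.58 = 5.07.
Reliability = 5.07 / 5.58 = 0.9086.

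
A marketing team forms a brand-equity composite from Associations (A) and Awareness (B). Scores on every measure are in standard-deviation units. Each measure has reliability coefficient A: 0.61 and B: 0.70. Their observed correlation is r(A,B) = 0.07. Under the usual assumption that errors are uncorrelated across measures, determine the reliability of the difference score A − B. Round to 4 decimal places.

0.6290

Var(A−B) = 1 + 1 − 2·0.07 = 2 − 0.14 = 1.86.
Under uncorrelated errors the observed covariances equal the true-score covariances, so only the own-variance terms attenuate.
True-score variance = [0.61 + 0.70] − 0.14 = 1.31 − 0.14 = 1.17.
Reliability = 1.17 / 1.86 = 0.6290.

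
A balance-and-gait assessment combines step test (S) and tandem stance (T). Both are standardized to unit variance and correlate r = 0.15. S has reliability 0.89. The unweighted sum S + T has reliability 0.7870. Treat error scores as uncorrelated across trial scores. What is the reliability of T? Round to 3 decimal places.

0.620

Var(S+T) = 2 + 2·0.15 = 2.300.
True-score variance = ρ_S + ρ_T + 2·0.15, so 0.7870 = (0.89 + ρ_T + 0.30) / 2.300.
ρ_T = 0.7870·2.300 − 0.89 − 0.30 = 0.620.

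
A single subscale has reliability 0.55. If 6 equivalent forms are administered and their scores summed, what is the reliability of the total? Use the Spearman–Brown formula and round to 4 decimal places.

ρ_k = kρ / (1 + (k−1)ρ) = 6·0.55 / (1 + 5·0.55) = 3.300 / 3.750 = 0.8800.

0.8800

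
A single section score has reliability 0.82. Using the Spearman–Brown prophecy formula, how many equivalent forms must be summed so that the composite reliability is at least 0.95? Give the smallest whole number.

k ≥ ρ*(1−ρ₁)/(ρ₁(1−ρ*)) = 0.95·0.18 / (0.82·0.05) = 4.171.
Smallest integer k = 5.

5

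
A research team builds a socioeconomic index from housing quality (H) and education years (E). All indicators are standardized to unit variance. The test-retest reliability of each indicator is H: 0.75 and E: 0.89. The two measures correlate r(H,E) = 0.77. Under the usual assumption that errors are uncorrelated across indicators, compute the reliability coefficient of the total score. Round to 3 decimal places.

0.898

Var(H+E) = 2 + 2·[0.77] = 2 + 1.54 = 3.54.
With uncorrelated errors the cross-covariances are all true-score covariance, so they carry over unchanged; only the diagonal terms shrink to ρᵢσᵢ².
True-score variance = [0.75 + 0.89] + 1.54 = 1.64 + 1.54 = 3.18.
Reliability = 3.18 / 3.54 = 0.898.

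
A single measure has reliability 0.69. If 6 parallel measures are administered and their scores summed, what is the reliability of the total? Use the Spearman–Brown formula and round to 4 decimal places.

ρ_k = kρ / (1 + (k−1)ρ) = 6·0.69 / (1 + 5·0.69) = 4.140 / 4.450 = 0.9303.

0.9303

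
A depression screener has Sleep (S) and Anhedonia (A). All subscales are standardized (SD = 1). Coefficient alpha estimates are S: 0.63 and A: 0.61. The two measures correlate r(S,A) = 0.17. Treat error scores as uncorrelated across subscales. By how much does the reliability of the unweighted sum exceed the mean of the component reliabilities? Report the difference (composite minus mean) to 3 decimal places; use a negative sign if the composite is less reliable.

0.055

Var(sum) = 2 + 0.34 = 2.34; true-score variance = 1.24 + 0.34 = 1.58; composite reliability = 0.6752.
Mean component reliability = 0.6200.
Difference = 0.6752 − 0.6200 = 0.055.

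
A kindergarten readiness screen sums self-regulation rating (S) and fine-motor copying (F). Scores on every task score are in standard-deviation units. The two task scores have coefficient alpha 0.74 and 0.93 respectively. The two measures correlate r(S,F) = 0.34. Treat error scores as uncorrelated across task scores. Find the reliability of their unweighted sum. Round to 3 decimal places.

0.877

Var(S+F) = 2 + 2·[0.34] = 2 + 0.68 = 2.68.
Under uncorrelated errors the observed covariances equal the true-score covariances, so only the own-variance terms attenuate.
True-score variance = [0.74 + 0.93] + 0.68 = 1.67 + 0.68 = 2.35.
Reliability = 2.35 / 2.68 = 0.877.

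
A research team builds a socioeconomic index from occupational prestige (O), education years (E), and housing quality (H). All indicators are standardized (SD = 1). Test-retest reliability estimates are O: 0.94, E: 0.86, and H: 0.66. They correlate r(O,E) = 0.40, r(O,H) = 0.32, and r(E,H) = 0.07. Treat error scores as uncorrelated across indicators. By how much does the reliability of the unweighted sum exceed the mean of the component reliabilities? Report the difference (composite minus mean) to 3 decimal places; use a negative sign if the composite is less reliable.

0.062

Var(sum) = 3 + 1.58 = 4.58; true-score variance = 2.46 + 1.58 = 4.04; composite reliability = 0.8821.
Mean component reliability = 0.8200.
Difference = 0.8821 − 0.8200 = 0.062.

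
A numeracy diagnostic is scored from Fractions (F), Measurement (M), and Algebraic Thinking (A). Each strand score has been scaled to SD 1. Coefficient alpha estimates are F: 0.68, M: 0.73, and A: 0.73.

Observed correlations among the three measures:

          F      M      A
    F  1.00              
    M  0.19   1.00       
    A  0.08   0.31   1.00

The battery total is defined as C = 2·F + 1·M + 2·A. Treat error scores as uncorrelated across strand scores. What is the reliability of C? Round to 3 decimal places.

Var(C) = 2² + 1 + 2² + 2·[2·0.19 + 4·0.08 + 2·0.31] = 9 + 2.64 = 11.64.
Because errors are independent across components, Cov(Tᵢ,Tⱼ) = Cov(Xᵢ,Xⱼ); the off-diagonal part of the true-score variance is the same as above.
True-score variance = [2²·0.68 + 0.73 + 2²·0.73] + 2.64 = 6.37 + 2.64 = 9.01.
Reliability = 9.01 / 11.64 = 0.774.

0.774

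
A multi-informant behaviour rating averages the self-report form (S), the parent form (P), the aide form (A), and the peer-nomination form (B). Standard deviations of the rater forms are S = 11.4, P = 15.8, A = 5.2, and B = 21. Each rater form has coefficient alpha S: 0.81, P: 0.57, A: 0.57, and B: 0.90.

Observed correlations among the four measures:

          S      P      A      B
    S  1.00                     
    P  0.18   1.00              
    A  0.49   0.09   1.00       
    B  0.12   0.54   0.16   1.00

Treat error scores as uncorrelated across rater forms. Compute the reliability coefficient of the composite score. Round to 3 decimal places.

Var(S+P+A+B) = 11.4² + 15.8² + 5.2² + 21² + 2·[11.4·15.8·0.18 + 11.4·5.2·0.49 + 11.4·21·0.12 + 15.8·5.2·0.09 + 15.8·21·0.54 + 5.2·21·0.16] = 847.64 + 588.47 = 1436.11.
Under uncorrelated errors the observed covariances equal the true-score covariances, so only the own-variance terms attenuate.
True-score variance = [11.4²·0.81 + 15.8²·0.57 + 5.2²·0.57 + 21²·0.90] + 588.47 = 659.875 + 588.47 = 1248.35.
Reliability = 1248.35 / 1436.11 = 0.869.

0.869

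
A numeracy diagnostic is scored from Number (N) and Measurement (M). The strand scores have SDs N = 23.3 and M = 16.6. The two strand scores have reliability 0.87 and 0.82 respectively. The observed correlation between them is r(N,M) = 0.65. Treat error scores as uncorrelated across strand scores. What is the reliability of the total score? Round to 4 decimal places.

Var(N+M) = 23.3² + 16.6² + 2·[23.3·16.6·0.65] = 818.45 + 502.814 = 1321.26.
Because errors are independent across components, Cov(Tᵢ,Tⱼ) = Cov(Xᵢ,Xⱼ); the off-diagonal part of the true-score variance is the same as above.
True-score variance = [23.3²·0.87 + 16.6²·0.82] + 502.814 = 698.274 + 502.814 = 1201.09.
Reliability = 1201.09 / 1321.26 = 0.9090.

0.9090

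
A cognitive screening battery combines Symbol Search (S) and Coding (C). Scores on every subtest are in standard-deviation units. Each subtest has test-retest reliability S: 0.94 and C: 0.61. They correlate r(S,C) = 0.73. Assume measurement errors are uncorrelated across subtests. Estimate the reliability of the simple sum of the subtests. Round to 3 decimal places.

0.870

Var(S+C) = 2 + 2·[0.73] = 2 + 1.46 = 3.46.
With uncorrelated errors the cross-covariances are all true-score covariance, so they carry over unchanged; only the diagonal terms shrink to ρᵢσᵢ².
True-score variance = [0.94 + 0.61] + 1.46 = 1.55 + 1.46 = 3.01.
Reliability = 3.01 / 3.46 = 0.870.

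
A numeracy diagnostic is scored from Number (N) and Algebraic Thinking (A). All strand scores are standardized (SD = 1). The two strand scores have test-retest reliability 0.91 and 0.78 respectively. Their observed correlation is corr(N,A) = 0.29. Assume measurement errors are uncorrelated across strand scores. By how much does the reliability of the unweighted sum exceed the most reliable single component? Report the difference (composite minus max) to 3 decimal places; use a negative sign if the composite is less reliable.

-0.030

Var(sum) = 2 + 0.58 = 2.58; true-score variance = 1.69 + 0.58 = 2.27; composite reliability = 0.8798.
Max component reliability = 0.9100.
Difference = 0.8798 − 0.9100 = -0.030.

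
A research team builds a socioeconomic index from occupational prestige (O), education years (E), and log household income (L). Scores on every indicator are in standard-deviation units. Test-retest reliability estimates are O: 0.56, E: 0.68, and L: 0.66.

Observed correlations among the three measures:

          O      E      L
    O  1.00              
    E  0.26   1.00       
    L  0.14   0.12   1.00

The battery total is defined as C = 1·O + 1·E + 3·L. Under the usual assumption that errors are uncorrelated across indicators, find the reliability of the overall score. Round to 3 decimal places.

0.708

Var(C) = 1 + 1 + 3² + 2·[0.26 + 3·0.14 + 3·0.12] = 11 + 2.08 = 13.08.
With uncorrelated errors the cross-covariances are all true-score covariance, so they carry over unchanged; only the diagonal terms shrink to ρᵢσᵢ².
True-score variance = [0.56 + 0.68 + 3²·0.66] + 2.08 = 7.18 + 2.08 = 9.26.
Reliability = 9.26 / 13.08 = 0.708.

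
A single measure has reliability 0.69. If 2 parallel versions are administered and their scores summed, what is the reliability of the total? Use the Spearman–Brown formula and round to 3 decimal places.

ρ_k = kρ / (1 + (k−1)ρ) = 2·0.69 / (1 + 1·0.69) = 1.380 / 1.690 = 0.817.

0.817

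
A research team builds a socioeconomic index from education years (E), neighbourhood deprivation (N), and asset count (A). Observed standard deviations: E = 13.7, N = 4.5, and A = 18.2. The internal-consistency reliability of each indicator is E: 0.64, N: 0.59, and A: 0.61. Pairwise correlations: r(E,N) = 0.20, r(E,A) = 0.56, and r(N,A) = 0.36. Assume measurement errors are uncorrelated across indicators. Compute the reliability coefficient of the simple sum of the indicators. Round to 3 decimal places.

Var(E+N+A) = 13.7² + 4.5² + 18.2² + 2·[13.7·4.5·0.20 + 13.7·18.2·0.56 + 4.5·18.2·0.36] = 539.18 + 362.889 = 902.069.
With uncorrelated errors the cross-covariances are all true-score covariance, so they carry over unchanged; only the diagonal terms shrink to ρᵢσᵢ².
True-score variance = [13.7²·0.64 + 4.5²·0.59 + 18.2²·0.61] + 362.889 = 334.125 + 362.889 = 697.014.
Reliability = 697.014 / 902.069 = 0.773.

0.773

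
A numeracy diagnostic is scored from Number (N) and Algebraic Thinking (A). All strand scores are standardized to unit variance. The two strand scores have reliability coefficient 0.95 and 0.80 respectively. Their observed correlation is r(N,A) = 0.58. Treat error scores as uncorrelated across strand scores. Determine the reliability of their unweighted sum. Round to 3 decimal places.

Var(N+A) = 2 + 2·[0.58] = 2 + 1.16 = 3.16.
Under uncorrelated errors the observed covariances equal the true-score covariances, so only the own-variance terms attenuate.
True-score variance = [0.95 + 0.80] + 1.16 = 1.75 + 1.16 = 2.91.
Reliability = 2.91 / 3.16 = 0.921.

0.921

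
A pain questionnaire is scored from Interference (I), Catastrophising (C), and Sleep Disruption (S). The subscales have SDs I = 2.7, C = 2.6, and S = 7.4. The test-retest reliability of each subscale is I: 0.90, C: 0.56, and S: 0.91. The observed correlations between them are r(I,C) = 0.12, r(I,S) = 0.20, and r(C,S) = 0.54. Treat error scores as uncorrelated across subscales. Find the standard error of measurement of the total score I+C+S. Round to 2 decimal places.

2.94

Var(total) = 68.81 + 30.456 = 99.266.
True-score variance = 60.1782 + 30.456 = 90.6342, so reliability = 0.9130.
Error variance = 99.266 − 90.6342 = 8.6318; SEM = √8.6318 = 2.94.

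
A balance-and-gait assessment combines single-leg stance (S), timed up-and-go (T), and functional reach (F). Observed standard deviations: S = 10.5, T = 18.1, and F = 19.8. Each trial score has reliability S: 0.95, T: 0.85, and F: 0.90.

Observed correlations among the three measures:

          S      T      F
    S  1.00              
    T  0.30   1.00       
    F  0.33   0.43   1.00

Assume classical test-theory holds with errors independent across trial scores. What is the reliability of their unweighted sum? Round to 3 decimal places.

0.932

Var(S+T+F) = 10.5² + 18.1² + 19.8² + 2·[10.5·18.1·0.30 + 10.5·19.8·0.33 + 18.1·19.8·0.43] = 829.9 + 559.451 = 1389.35.
Because errors are independent across components, Cov(Tᵢ,Tⱼ) = Cov(Xᵢ,Xⱼ); the off-diagonal part of the true-score variance is the same as above.
True-score variance = [10.5²·0.95 + 18.1²·0.85 + 19.8²·0.90] + 559.451 = 736.042 + 559.451 = 1295.49.
Reliability = 1295.49 / 1389.35 = 0.932.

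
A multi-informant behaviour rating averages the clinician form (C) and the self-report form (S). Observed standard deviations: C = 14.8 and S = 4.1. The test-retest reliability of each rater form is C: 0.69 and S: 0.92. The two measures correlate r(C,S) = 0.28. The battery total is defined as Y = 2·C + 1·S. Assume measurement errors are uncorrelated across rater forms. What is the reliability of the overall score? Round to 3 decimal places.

Var(Y) = 2²·14.8² + 4.1² + 2·[2·14.8·4.1·0.28] = 892.97 + 67.9616 = 960.932.
Under uncorrelated errors the observed covariances equal the true-score covariances, so only the own-variance terms attenuate.
True-score variance = [2²·14.8²·0.69 + 4.1²·0.92] + 67.9616 = 620.016 + 67.9616 = 687.977.
Reliability = 687.977 / 960.932 = 0.716.

0.716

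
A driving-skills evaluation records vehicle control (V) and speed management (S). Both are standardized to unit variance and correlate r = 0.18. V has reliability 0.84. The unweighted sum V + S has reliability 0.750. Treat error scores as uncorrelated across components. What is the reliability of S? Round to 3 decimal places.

0.570

Var(V+S) = 2 + 2·0.18 = 2.360.
True-score variance = ρ_V + ρ_S + 2·0.18, so 0.750 = (0.84 + ρ_S + 0.36) / 2.360.
ρ_S = 0.750·2.360 − 0.84 − 0.36 = 0.570.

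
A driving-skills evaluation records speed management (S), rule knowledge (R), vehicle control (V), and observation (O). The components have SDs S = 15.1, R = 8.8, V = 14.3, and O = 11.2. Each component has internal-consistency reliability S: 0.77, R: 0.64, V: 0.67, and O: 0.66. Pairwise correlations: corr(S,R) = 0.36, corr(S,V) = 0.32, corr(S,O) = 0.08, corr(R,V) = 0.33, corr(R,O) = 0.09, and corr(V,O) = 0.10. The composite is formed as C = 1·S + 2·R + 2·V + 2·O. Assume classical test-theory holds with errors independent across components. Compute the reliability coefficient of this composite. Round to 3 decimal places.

Var(C) = 15.1² + 2²·8.8² + 2²·14.3² + 2²·11.2² + 2·[2·15.1·8.8·0.36 + 2·15.1·14.3·0.32 + 2·15.1·11.2·0.08 + 4·8.8·14.3·0.33 + 4·8.8·11.2·0.09 + 4·14.3·11.2·0.10] = 1857.49 + 1053.16 = 2910.65.
With uncorrelated errors the cross-covariances are all true-score covariance, so they carry over unchanged; only the diagonal terms shrink to ρᵢσᵢ².
True-score variance = [15.1²·0.77 + 2²·8.8²·0.64 + 2²·14.3²·0.67 + 2²·11.2²·0.66] + 1053.16 = 1253.01 + 1053.16 = 2306.17.
Reliability = 2306.17 / 2910.65 = 0.792.

0.792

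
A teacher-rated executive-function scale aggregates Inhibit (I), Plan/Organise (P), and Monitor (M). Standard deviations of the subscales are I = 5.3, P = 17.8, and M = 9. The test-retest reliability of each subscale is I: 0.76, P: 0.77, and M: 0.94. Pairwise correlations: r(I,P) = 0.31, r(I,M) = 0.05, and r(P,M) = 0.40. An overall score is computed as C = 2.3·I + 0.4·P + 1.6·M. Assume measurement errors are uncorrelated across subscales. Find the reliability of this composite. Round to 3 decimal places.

0.893

Var(C) = 2.3²·5.3² + 0.4²·17.8² + 1.6²·9² + 2·[0.92·5.3·17.8·0.31 + 3.68·5.3·9·0.05 + 0.64·17.8·9·0.40] = 406.651 + 153.388 = 560.038.
Under uncorrelated errors the observed covariances equal the true-score covariances, so only the own-variance terms attenuate.
True-score variance = [2.3²·5.3²·0.76 + 0.4²·17.8²·0.77 + 1.6²·9²·0.94] + 153.388 = 346.886 + 153.388 = 500.274.
Reliability = 500.274 / 560.038 = 0.893.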